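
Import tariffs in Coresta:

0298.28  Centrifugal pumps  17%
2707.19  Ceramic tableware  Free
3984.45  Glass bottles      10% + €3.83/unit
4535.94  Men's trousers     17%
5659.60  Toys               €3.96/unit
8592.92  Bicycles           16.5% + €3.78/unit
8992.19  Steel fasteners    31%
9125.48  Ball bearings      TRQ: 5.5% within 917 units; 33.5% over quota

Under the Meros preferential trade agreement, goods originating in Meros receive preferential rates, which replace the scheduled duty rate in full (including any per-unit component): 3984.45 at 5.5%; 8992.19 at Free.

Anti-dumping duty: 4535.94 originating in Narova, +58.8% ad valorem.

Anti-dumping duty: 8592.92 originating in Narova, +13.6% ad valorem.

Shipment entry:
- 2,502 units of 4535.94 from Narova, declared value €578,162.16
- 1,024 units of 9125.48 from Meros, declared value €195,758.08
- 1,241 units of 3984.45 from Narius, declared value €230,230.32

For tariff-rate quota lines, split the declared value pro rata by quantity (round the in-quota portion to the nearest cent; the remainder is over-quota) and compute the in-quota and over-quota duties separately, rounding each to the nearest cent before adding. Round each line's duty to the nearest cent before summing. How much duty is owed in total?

€482,517.13

Line 1 (4535.94, Narova, 2,502 units, €578,162.16):
Base rate for 4535.94 is 17%.
Additional duty on 4535.94 from Narova: +58.8%. Applied ad valorem rate: 17% + 58.8% = 75.8%.
Duty = €578,162.16 × 75.8% = €438,246.92.
Line 2 (9125.48, Meros, 1,024 units, €195,758.08):
Code 9125.48 is under a tariff-rate quota (threshold 917 units). In-quota: 917 units at 5.5%; over-quota: 107 units at 33.5%.
Pro-rata value split: in-quota = €195,758.08 × 917/1,024 = €175,302.89; over-quota = €195,758.08 − €175,302.89 = €20,455.19.
In-quota duty = €175,302.89 × 5.5% = €9,641.66. Over-quota duty = €20,455.19 × 33.5% = €6,852.49.
Line duty = €9,641.66 + €6,852.49 = €16,494.15.
Line 3 (3984.45, Narius, 1,241 units, €230,230.32):
Base rate for 3984.45 is 10% + €3.83/unit.
3984.45 has an FTA preferential rate, but origin Narius is not Meros; base rate stands.
Duty = €230,230.32 × 10% + 1,241 × €3.83 = €27,776.06.
Total = €438,246.92 + €16,494.15 + €27,776.06 = €482,517.13.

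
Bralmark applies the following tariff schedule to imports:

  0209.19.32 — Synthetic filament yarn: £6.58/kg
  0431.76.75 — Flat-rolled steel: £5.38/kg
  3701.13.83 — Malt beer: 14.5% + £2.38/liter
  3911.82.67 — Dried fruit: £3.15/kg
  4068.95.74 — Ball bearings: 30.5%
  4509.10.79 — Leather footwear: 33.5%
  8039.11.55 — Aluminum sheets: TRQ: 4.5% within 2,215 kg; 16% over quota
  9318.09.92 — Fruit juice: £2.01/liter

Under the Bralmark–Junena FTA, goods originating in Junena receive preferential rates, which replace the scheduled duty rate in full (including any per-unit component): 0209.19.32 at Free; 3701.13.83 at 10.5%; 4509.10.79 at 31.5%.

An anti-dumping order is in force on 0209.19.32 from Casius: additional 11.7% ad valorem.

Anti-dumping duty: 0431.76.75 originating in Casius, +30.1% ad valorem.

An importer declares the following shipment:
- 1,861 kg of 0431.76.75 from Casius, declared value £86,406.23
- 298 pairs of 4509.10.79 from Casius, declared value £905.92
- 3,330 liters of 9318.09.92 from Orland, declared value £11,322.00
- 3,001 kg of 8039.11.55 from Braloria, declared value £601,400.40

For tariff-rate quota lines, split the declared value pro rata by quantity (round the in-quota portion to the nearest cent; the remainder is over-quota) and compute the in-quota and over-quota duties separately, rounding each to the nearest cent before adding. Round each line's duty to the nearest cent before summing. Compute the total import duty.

£88,194.41

Line 1 (0431.76.75, Casius, 1,861 kg, £86,406.23):
Base rate for 0431.76.75 is £5.38/kg.
Additional duty on 0431.76.75 from Casius: +30.1% ad valorem. Applied ad valorem rate = 30.1%.
Duty = £86,406.23 × 30.1% + 1,861 × £5.38 = £36,020.46.
Line 2 (4509.10.79, Casius, 298 pairs, £905.92):
Base rate for 4509.10.79 is 33.5%.
4509.10.79 has an FTA preferential rate, but origin Casius is not Junena; base rate stands.
Duty = £905.92 × 33.5% = £303.48.
Line 3 (9318.09.92, Orland, 3,330 liters, £11,322.00):
Base rate for 9318.09.92 is £2.01/liter.
Duty = 3,330 × £2.01 = £6,693.30.
Line 4 (8039.11.55, Braloria, 3,001 kg, £601,400.40):
Code 8039.11.55 is under a tariff-rate quota (threshold 2,215 kg). In-quota: 2,215 kg at 4.5%; over-quota: 786 kg at 16%.
Pro-rata value split: in-quota = £601,400.40 × 2,215/3,001 = £443,886.00; over-quota = £601,400.40 − £443,886.00 = £157,514.40.
In-quota duty = £443,886.00 × 4.5% = £19,974.87. Over-quota duty = £157,514.40 × 16% = £25,202.30.
Line duty = £19,974.87 + £25,202.30 = £45,177.17.
Total = £36,020.46 + £303.48 + £6,693.30 + £45,177.17 = £88,194.41.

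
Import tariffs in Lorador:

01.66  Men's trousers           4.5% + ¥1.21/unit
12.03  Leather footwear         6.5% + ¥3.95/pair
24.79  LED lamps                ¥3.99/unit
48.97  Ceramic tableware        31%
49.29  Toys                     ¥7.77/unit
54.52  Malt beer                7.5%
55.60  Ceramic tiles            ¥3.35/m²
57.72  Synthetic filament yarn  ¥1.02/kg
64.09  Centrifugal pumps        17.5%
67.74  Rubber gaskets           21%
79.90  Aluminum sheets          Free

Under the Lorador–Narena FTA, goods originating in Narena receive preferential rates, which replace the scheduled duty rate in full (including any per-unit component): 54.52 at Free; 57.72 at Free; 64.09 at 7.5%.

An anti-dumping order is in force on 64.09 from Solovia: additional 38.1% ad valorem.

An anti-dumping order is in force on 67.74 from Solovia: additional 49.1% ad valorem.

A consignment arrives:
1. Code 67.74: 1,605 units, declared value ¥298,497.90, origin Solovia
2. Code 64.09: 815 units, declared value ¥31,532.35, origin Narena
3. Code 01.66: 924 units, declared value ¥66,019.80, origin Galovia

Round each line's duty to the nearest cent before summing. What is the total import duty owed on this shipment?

¥215,700.89

Line 1 (67.74, Solovia, 1,605 units, ¥298,497.90):
Base rate for 67.74 is 21%.
Additional duty on 67.74 from Solovia: +49.1%. Applied ad valorem rate: 21% + 49.1% = 70.1%.
Duty = ¥298,497.90 × 70.1% = ¥209,247.03.
Line 2 (64.09, Narena, 815 units, ¥31,532.35):
Base rate for 64.09 is 17.5%.
Origin Narena qualifies under the Lorador–Narena agreement and 64.09 is covered: preferential rate 7.5% applies instead.
The additional-duty order on 64.09 targets Solovia, not Narena; it does not apply.
Duty = ¥31,532.35 × 7.5% = ¥2,364.93.
Line 3 (01.66, Galovia, 924 units, ¥66,019.80):
Base rate for 01.66 is 4.5% + ¥1.21/unit.
Duty = ¥66,019.80 × 4.5% + 924 × ¥1.21 = ¥4,088.93.
Total = ¥209,247.03 + ¥2,364.93 + ¥4,088.93 = ¥215,700.89.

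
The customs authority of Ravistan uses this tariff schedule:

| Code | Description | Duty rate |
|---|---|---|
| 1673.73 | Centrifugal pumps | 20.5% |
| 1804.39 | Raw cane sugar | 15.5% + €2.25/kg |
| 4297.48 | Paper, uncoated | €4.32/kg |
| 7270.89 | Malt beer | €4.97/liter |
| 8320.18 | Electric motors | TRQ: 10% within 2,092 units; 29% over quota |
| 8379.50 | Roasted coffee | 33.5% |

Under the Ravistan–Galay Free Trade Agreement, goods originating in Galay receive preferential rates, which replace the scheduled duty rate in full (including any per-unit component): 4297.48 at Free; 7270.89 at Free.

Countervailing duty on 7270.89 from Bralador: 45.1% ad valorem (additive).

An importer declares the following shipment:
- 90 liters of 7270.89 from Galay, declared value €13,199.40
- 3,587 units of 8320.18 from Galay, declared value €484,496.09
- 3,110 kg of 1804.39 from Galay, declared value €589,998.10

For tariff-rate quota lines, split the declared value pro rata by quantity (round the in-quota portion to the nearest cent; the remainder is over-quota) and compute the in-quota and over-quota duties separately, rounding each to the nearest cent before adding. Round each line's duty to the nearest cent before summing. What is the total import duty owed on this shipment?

€185,263.45

Line 1 (7270.89, Galay, 90 liters, €13,199.40):
Base rate for 7270.89 is €4.97/liter.
Origin Galay qualifies under the Ravistan–Galay agreement and 7270.89 is covered: preferential rate Free applies instead.
The additional-duty order on 7270.89 targets Bralador, not Galay; it does not apply.
Duty = €13,199.40 × 0% = €0.00.
Line 2 (8320.18, Galay, 3,587 units, €484,496.09):
Code 8320.18 is under a tariff-rate quota (threshold 2,092 units). In-quota: 2,092 units at 10%; over-quota: 1,495 units at 29%.
Pro-rata value split: in-quota = €484,496.09 × 2,092/3,587 = €282,566.44; over-quota = €484,496.09 − €282,566.44 = €201,929.65.
In-quota duty = €282,566.44 × 10% = €28,256.64. Over-quota duty = €201,929.65 × 29% = €58,559.60.
Line duty = €28,256.64 + €58,559.60 = €86,816.24.
Line 3 (1804.39, Galay, 3,110 kg, €589,998.10):
Base rate for 1804.39 is 15.5% + €2.25/kg.
Origin Galay is the FTA partner but 1804.39 is not on the preference list; base rate stands.
Duty = €589,998.10 × 15.5% + 3,110 × €2.25 = €98,447.21.
Total = €0.00 + €86,816.24 + €98,447.21 = €185,263.45.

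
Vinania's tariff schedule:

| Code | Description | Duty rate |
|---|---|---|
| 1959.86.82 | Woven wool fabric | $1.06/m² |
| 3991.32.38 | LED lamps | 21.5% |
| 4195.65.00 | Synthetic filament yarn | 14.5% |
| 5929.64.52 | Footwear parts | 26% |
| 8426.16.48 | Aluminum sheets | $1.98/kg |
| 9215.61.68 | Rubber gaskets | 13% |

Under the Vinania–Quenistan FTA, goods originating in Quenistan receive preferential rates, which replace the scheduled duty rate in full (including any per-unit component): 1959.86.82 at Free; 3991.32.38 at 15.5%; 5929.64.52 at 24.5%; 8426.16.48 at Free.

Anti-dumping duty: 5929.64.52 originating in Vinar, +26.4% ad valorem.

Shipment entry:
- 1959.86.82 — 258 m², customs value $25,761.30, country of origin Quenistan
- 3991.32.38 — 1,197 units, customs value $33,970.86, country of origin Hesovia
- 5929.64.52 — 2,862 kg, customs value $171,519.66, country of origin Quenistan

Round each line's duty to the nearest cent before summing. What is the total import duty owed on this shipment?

Line 1 (1959.86.82, Quenistan, 258 m², $25,761.30):
Base rate for 1959.86.82 is $1.06/m².
Origin Quenistan qualifies under the Vinania–Quenistan agreement and 1959.86.82 is covered: preferential rate Free applies instead.
Duty = $25,761.30 × 0% = $0.00.
Line 2 (3991.32.38, Hesovia, 1,197 units, $33,970.86):
Base rate for 3991.32.38 is 21.5%.
3991.32.38 has an FTA preferential rate, but origin Hesovia is not Quenistan; base rate stands.
Duty = $33,970.86 × 21.5% = $7,303.73.
Line 3 (5929.64.52, Quenistan, 2,862 kg, $171,519.66):
Base rate for 5929.64.52 is 26%.
Origin Quenistan qualifies under the Vinania–Quenistan agreement and 5929.64.52 is covered: preferential rate 24.5% applies instead.
The additional-duty order on 5929.64.52 targets Vinar, not Quenistan; it does not apply.
Duty = $171,519.66 × 24.5% = $42,022.32.
Total = $0.00 + $7,303.73 + $42,022.32 = $49,326.05.

$49,326.05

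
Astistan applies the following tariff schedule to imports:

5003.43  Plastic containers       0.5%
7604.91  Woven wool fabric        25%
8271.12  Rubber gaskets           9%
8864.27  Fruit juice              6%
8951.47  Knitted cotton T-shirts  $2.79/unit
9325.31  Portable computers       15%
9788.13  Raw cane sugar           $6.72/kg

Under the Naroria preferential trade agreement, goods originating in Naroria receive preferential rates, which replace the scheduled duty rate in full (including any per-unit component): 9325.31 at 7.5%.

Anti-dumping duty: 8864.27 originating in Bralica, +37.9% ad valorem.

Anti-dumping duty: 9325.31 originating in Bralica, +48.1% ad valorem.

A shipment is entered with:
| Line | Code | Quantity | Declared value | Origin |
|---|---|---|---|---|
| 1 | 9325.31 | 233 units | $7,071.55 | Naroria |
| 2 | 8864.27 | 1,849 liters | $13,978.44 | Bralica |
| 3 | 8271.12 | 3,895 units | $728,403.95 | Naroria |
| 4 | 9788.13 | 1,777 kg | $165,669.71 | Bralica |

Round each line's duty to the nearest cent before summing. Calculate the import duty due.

$84,164.71

Line 1 (9325.31, Naroria, 233 units, $7,071.55):
Base rate for 9325.31 is 15%.
Origin Naroria qualifies under the Astistan–Naroria agreement and 9325.31 is covered: preferential rate 7.5% applies instead.
The additional-duty order on 9325.31 targets Bralica, not Naroria; it does not apply.
Duty = $7,071.55 × 7.5% = $530.37.
Line 2 (8864.27, Bralica, 1,849 liters, $13,978.44):
Base rate for 8864.27 is 6%.
Additional duty on 8864.27 from Bralica: +37.9%. Applied ad valorem rate: 6% + 37.9% = 43.9%.
Duty = $13,978.44 × 43.9% = $6,136.54.
Line 3 (8271.12, Naroria, 3,895 units, $728,403.95):
Base rate for 8271.12 is 9%.
Origin Naroria is the FTA partner but 8271.12 is not on the preference list; base rate stands.
Duty = $728,403.95 × 9% = $65,556.36.
Line 4 (9788.13, Bralica, 1,777 kg, $165,669.71):
Base rate for 9788.13 is $6.72/kg.
Duty = 1,777 × $6.72 = $11,941.44.
Total = $530.37 + $6,136.54 + $65,556.36 + $11,941.44 = $84,164.71.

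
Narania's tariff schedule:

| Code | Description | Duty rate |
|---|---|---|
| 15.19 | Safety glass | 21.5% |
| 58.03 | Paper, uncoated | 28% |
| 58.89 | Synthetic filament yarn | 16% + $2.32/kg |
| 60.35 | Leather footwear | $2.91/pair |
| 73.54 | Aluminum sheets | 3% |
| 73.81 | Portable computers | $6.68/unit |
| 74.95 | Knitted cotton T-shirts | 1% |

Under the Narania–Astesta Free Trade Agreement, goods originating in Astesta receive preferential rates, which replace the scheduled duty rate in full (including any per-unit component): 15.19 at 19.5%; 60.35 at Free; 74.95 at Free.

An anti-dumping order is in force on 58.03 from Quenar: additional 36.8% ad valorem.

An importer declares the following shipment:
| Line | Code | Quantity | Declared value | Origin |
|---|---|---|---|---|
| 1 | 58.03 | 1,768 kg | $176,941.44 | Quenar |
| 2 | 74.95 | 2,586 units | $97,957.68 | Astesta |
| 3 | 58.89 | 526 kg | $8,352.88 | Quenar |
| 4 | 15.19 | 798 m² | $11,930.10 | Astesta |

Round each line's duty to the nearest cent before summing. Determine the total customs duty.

$119,541.20

Line 1 (58.03, Quenar, 1,768 kg, $176,941.44):
Base rate for 58.03 is 28%.
Additional duty on 58.03 from Quenar: +36.8%. Applied ad valorem rate: 28% + 36.8% = 64.8%.
Duty = $176,941.44 × 64.8% = $114,658.05.
Line 2 (74.95, Astesta, 2,586 units, $97,957.68):
Base rate for 74.95 is 1%.
Origin Astesta qualifies under the Narania–Astesta agreement and 74.95 is covered: preferential rate Free applies instead.
Duty = $97,957.68 × 0% = $0.00.
Line 3 (58.89, Quenar, 526 kg, $8,352.88):
Base rate for 58.89 is 16% + $2.32/kg.
Duty = $8,352.88 × 16% + 526 × $2.32 = $2,556.78.
Line 4 (15.19, Astesta, 798 m², $11,930.10):
Base rate for 15.19 is 21.5%.
Origin Astesta qualifies under the Narania–Astesta agreement and 15.19 is covered: preferential rate 19.5% applies instead.
Duty = $11,930.10 × 19.5% = $2,326.37.
Total = $114,658.05 + $0.00 + $2,556.78 + $2,326.37 = $119,541.20.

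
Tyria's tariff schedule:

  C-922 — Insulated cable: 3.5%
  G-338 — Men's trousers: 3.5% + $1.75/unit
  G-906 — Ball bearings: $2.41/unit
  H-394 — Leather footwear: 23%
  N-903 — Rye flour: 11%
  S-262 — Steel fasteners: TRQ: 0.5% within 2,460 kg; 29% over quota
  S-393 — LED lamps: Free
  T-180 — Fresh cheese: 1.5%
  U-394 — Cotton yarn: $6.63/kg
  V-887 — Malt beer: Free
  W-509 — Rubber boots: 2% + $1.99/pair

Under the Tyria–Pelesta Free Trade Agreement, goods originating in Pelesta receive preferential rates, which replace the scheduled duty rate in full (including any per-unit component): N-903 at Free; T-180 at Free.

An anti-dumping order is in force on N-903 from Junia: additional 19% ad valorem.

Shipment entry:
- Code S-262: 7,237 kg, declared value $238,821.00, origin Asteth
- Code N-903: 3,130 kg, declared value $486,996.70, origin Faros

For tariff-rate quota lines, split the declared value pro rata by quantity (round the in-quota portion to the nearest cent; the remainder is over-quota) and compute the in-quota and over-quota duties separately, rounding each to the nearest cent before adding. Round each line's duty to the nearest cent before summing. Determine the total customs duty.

Line 1 (S-262, Asteth, 7,237 kg, $238,821.00):
Code S-262 is under a tariff-rate quota (threshold 2,460 kg). In-quota: 2,460 kg at 0.5%; over-quota: 4,777 kg at 29%.
Pro-rata value split: in-quota = $238,821.00 × 2,460/7,237 = $81,180.00; over-quota = $238,821.00 − $81,180.00 = $157,641.00.
In-quota duty = $81,180.00 × 0.5% = $405.90. Over-quota duty = $157,641.00 × 29% = $45,715.89.
Line duty = $405.90 + $45,715.89 = $46,121.79.
Line 2 (N-903, Faros, 3,130 kg, $486,996.70):
Base rate for N-903 is 11%.
N-903 has an FTA preferential rate, but origin Faros is not Pelesta; base rate stands.
The additional-duty order on N-903 targets Junia, not Faros; it does not apply.
Duty = $486,996.70 × 11% = $53,569.64.
Total = $46,121.79 + $53,569.64 = $99,691.43.

$99,691.43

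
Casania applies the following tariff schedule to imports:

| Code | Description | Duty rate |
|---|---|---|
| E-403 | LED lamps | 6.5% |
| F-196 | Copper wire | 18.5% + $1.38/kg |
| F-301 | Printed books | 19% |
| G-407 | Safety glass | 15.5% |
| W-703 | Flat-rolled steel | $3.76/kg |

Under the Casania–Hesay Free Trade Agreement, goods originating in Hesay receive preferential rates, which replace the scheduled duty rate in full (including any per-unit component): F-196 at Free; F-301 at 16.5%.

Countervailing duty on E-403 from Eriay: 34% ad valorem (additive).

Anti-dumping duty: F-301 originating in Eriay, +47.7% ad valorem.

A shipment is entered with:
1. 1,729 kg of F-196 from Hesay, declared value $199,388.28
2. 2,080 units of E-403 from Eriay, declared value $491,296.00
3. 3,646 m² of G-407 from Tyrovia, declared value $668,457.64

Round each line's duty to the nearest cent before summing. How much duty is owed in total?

Line 1 (F-196, Hesay, 1,729 kg, $199,388.28):
Base rate for F-196 is 18.5% + $1.38/kg.
Origin Hesay qualifies under the Casania–Hesay agreement and F-196 is covered: preferential rate Free applies instead.
Duty = $199,388.28 × 0% = $0.00.
Line 2 (E-403, Eriay, 2,080 units, $491,296.00):
Base rate for E-403 is 6.5%.
Additional duty on E-403 from Eriay: +34%. Applied ad valorem rate: 6.5% + 34% = 40.5%.
Duty = $491,296.00 × 40.5% = $198,974.88.
Line 3 (G-407, Tyrovia, 3,646 m², $668,457.64):
Base rate for G-407 is 15.5%.
Duty = $668,457.64 × 15.5% = $103,610.93.
Total = $0.00 + $198,974.88 + $103,610.93 = $302,585.81.

$302,585.81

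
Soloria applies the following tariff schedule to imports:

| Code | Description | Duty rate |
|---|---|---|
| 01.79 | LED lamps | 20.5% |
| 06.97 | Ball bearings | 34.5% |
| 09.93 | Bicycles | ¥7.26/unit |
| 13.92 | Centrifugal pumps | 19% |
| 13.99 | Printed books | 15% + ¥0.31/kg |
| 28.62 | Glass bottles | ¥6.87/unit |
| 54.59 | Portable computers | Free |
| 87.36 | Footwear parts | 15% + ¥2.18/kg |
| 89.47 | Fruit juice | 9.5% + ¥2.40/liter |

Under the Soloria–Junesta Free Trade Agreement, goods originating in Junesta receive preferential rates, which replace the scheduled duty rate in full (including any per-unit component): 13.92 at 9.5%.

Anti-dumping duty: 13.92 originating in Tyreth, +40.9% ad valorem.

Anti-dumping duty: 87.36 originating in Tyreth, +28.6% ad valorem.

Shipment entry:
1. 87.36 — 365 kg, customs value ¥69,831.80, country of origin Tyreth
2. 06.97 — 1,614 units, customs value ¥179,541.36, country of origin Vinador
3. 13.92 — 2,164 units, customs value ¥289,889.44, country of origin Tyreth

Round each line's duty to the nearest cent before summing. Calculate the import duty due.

Line 1 (87.36, Tyreth, 365 kg, ¥69,831.80):
Base rate for 87.36 is 15% + ¥2.18/kg.
Additional duty on 87.36 from Tyreth: +28.6%. Applied ad valorem rate: 15% + 28.6% = 43.6%.
Duty = ¥69,831.80 × 43.6% + 365 × ¥2.18 = ¥31,242.36.
Line 2 (06.97, Vinador, 1,614 units, ¥179,541.36):
Base rate for 06.97 is 34.5%.
Duty = ¥179,541.36 × 34.5% = ¥61,941.77.
Line 3 (13.92, Tyreth, 2,164 units, ¥289,889.44):
Base rate for 13.92 is 19%.
13.92 has an FTA preferential rate, but origin Tyreth is not Junesta; base rate stands.
Additional duty on 13.92 from Tyreth: +40.9%. Applied ad valorem rate: 19% + 40.9% = 59.9%.
Duty = ¥289,889.44 × 59.9% = ¥173,643.77.
Total = ¥31,242.36 + ¥61,941.77 + ¥173,643.77 = ¥266,827.90.

¥266,827.90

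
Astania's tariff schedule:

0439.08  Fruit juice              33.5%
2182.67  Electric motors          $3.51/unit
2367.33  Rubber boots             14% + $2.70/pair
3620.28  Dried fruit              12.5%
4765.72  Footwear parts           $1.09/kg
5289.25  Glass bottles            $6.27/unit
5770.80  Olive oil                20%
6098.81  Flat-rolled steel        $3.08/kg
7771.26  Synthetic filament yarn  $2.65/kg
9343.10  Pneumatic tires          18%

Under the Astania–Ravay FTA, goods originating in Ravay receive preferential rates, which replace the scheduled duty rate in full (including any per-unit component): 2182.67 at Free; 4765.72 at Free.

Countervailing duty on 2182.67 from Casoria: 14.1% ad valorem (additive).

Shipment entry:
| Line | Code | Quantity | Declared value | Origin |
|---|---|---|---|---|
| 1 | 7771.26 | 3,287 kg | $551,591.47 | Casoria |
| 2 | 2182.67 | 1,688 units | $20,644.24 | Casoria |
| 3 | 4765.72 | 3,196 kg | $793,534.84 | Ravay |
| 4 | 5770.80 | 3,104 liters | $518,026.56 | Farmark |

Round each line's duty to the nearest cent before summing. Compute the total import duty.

$121,151.58

Line 1 (7771.26, Casoria, 3,287 kg, $551,591.47):
Base rate for 7771.26 is $2.65/kg.
Duty = 3,287 × $2.65 = $8,710.55.
Line 2 (2182.67, Casoria, 1,688 units, $20,644.24):
Base rate for 2182.67 is $3.51/unit.
2182.67 has an FTA preferential rate, but origin Casoria is not Ravay; base rate stands.
Additional duty on 2182.67 from Casoria: +14.1% ad valorem. Applied ad valorem rate = 14.1%.
Duty = $20,644.24 × 14.1% + 1,688 × $3.51 = $8,835.72.
Line 3 (4765.72, Ravay, 3,196 kg, $793,534.84):
Base rate for 4765.72 is $1.09/kg.
Origin Ravay qualifies under the Astania–Ravay agreement and 4765.72 is covered: preferential rate Free applies instead.
Duty = $793,534.84 × 0% = $0.00.
Line 4 (5770.80, Farmark, 3,104 liters, $518,026.56):
Base rate for 5770.80 is 20%.
Duty = $518,026.56 × 20% = $103,605.31.
Total = $8,710.55 + $8,835.72 + $0.00 + $103,605.31 = $121,151.58.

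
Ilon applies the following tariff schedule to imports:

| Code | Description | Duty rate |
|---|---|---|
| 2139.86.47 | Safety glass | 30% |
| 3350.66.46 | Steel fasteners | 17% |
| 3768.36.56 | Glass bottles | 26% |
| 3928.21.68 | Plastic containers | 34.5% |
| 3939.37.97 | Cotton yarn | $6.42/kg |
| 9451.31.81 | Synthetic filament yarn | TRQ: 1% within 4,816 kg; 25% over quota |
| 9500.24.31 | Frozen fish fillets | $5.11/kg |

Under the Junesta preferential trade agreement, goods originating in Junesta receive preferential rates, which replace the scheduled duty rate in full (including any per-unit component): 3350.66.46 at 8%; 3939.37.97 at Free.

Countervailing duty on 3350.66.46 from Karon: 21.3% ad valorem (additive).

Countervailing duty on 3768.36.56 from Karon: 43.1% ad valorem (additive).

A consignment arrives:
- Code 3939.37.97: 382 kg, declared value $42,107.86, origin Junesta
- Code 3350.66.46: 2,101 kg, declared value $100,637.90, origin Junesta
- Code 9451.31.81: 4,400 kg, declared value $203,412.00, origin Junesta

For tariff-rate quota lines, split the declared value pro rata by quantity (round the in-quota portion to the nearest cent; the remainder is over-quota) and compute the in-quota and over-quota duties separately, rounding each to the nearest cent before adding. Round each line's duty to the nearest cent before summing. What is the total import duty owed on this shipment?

$10,085.15

Line 1 (3939.37.97, Junesta, 382 kg, $42,107.86):
Base rate for 3939.37.97 is $6.42/kg.
Origin Junesta qualifies under the Ilon–Junesta agreement and 3939.37.97 is covered: preferential rate Free applies instead.
Duty = $42,107.86 × 0% = $0.00.
Line 2 (3350.66.46, Junesta, 2,101 kg, $100,637.90):
Base rate for 3350.66.46 is 17%.
Origin Junesta qualifies under the Ilon–Junesta agreement and 3350.66.46 is covered: preferential rate 8% applies instead.
The additional-duty order on 3350.66.46 targets Karon, not Junesta; it does not apply.
Duty = $100,637.90 × 8% = $8,051.03.
Line 3 (9451.31.81, Junesta, 4,400 kg, $203,412.00):
Code 9451.31.81 is under a tariff-rate quota (threshold 4,816 kg). Quantity 4,400 kg is within the quota, so the in-quota rate 1% applies to the full value.
Duty = $203,412.00 × 1% = $2,034.12.
Total = $0.00 + $8,051.03 + $2,034.12 = $10,085.15.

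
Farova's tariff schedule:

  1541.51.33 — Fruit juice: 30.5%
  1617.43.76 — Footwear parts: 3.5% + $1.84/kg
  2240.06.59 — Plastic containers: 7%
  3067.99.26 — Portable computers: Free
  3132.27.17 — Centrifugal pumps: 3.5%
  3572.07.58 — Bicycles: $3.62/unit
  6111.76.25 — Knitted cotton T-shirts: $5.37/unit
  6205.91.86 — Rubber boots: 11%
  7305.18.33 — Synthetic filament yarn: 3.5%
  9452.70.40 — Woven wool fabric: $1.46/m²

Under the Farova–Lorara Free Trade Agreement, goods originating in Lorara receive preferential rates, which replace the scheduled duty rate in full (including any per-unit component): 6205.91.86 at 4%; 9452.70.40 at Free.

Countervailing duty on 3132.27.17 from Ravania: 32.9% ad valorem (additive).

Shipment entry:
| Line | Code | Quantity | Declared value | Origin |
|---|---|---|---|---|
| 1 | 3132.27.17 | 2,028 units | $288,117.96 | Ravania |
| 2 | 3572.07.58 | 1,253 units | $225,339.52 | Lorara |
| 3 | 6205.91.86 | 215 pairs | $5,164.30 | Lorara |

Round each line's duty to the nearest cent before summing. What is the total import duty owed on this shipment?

$109,617.37

Line 1 (3132.27.17, Ravania, 2,028 units, $288,117.96):
Base rate for 3132.27.17 is 3.5%.
Additional duty on 3132.27.17 from Ravania: +32.9%. Applied ad valorem rate: 3.5% + 32.9% = 36.4%.
Duty = $288,117.96 × 36.4% = $104,874.94.
Line 2 (3572.07.58, Lorara, 1,253 units, $225,339.52):
Base rate for 3572.07.58 is $3.62/unit.
Origin Lorara is the FTA partner but 3572.07.58 is not on the preference list; base rate stands.
Duty = 1,253 × $3.62 = $4,535.86.
Line 3 (6205.91.86, Lorara, 215 pairs, $5,164.30):
Base rate for 6205.91.86 is 11%.
Origin Lorara qualifies under the Farova–Lorara agreement and 6205.91.86 is covered: preferential rate 4% applies instead.
Duty = $5,164.30 × 4% = $206.57.
Total = $104,874.94 + $4,535.86 + $206.57 = $109,617.37.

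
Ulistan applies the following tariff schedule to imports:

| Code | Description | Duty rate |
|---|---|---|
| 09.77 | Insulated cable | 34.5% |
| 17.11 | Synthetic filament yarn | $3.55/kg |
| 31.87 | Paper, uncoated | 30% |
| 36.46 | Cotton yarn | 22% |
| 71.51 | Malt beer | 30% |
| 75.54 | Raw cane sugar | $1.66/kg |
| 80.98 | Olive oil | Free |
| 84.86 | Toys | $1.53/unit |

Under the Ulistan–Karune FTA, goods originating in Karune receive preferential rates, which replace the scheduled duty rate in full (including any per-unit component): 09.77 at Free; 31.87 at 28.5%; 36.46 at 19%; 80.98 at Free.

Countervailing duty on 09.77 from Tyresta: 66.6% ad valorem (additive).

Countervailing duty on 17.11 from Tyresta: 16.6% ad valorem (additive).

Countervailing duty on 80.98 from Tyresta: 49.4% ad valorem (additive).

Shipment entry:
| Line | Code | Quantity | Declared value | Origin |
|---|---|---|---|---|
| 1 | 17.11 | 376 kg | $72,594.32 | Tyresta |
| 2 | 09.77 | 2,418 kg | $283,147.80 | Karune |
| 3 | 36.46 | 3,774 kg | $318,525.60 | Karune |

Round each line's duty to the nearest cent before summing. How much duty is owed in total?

Line 1 (17.11, Tyresta, 376 kg, $72,594.32):
Base rate for 17.11 is $3.55/kg.
Additional duty on 17.11 from Tyresta: +16.6% ad valorem. Applied ad valorem rate = 16.6%.
Duty = $72,594.32 × 16.6% + 376 × $3.55 = $13,385.46.
Line 2 (09.77, Karune, 2,418 kg, $283,147.80):
Base rate for 09.77 is 34.5%.
Origin Karune qualifies under the Ulistan–Karune agreement and 09.77 is covered: preferential rate Free applies instead.
The additional-duty order on 09.77 targets Tyresta, not Karune; it does not apply.
Duty = $283,147.80 × 0% = $0.00.
Line 3 (36.46, Karune, 3,774 kg, $318,525.60):
Base rate for 36.46 is 22%.
Origin Karune qualifies under the Ulistan–Karune agreement and 36.46 is covered: preferential rate 19% applies instead.
Duty = $318,525.60 × 19% = $60,519.86.
Total = $13,385.46 + $0.00 + $60,519.86 = $73,905.32.

$73,905.32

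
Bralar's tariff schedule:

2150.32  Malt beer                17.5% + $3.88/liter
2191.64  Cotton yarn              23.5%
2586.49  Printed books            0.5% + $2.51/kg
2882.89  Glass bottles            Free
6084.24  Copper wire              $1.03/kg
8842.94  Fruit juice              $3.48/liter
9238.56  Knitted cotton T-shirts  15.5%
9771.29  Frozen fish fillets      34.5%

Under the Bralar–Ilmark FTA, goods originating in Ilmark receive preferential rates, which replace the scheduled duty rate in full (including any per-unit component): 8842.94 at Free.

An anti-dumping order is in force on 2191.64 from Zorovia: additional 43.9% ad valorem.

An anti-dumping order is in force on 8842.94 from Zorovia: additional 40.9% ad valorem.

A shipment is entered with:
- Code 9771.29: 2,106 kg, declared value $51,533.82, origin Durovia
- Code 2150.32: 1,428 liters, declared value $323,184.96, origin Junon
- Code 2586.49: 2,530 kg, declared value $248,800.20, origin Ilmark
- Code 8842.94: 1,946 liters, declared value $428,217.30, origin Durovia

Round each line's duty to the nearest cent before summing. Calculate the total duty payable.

$94,243.56

Line 1 (9771.29, Durovia, 2,106 kg, $51,533.82):
Base rate for 9771.29 is 34.5%.
Duty = $51,533.82 × 34.5% = $17,779.17.
Line 2 (2150.32, Junon, 1,428 liters, $323,184.96):
Base rate for 2150.32 is 17.5% + $3.88/liter.
Duty = $323,184.96 × 17.5% + 1,428 × $3.88 = $62,098.01.
Line 3 (2586.49, Ilmark, 2,530 kg, $248,800.20):
Base rate for 2586.49 is 0.5% + $2.51/kg.
Origin Ilmark is the FTA partner but 2586.49 is not on the preference list; base rate stands.
Duty = $248,800.20 × 0.5% + 2,530 × $2.51 = $7,594.30.
Line 4 (8842.94, Durovia, 1,946 liters, $428,217.30):
Base rate for 8842.94 is $3.48/liter.
8842.94 has an FTA preferential rate, but origin Durovia is not Ilmark; base rate stands.
The additional-duty order on 8842.94 targets Zorovia, not Durovia; it does not apply.
Duty = 1,946 × $3.48 = $6,772.08.
Total = $17,779.17 + $62,098.01 + $7,594.30 + $6,772.08 = $94,243.56.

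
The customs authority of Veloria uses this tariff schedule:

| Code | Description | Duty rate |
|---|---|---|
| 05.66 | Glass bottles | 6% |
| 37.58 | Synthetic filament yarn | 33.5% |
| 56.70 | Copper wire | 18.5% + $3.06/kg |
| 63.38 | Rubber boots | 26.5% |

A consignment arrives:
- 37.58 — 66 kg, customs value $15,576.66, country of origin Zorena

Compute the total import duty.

Line 1 (37.58, Zorena, 66 kg, $15,576.66):
Base rate for 37.58 is 33.5%.
Duty = $15,576.66 × 33.5% = $5,218.18.

$5,218.18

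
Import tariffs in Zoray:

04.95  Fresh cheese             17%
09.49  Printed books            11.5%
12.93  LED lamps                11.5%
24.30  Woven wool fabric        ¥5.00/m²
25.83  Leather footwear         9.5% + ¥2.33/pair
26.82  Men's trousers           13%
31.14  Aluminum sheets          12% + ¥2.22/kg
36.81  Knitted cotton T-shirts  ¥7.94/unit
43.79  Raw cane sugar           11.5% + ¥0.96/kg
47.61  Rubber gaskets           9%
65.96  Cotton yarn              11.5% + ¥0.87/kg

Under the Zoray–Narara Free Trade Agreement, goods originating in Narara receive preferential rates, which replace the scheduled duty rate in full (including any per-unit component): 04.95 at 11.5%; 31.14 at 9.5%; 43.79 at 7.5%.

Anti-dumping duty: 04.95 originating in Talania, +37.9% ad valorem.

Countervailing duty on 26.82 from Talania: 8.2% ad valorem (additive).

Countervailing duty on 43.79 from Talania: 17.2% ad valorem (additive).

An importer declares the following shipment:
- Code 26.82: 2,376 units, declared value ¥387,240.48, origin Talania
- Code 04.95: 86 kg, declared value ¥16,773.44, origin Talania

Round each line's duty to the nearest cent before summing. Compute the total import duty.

Line 1 (26.82, Talania, 2,376 units, ¥387,240.48):
Base rate for 26.82 is 13%.
Additional duty on 26.82 from Talania: +8.2%. Applied ad valorem rate: 13% + 8.2% = 21.2%.
Duty = ¥387,240.48 × 21.2% = ¥82,094.98.
Line 2 (04.95, Talania, 86 kg, ¥16,773.44):
Base rate for 04.95 is 17%.
04.95 has an FTA preferential rate, but origin Talania is not Narara; base rate stands.
Additional duty on 04.95 from Talania: +37.9%. Applied ad valorem rate: 17% + 37.9% = 54.9%.
Duty = ¥16,773.44 × 54.9% = ¥9,208.62.
Total = ¥82,094.98 + ¥9,208.62 = ¥91,303.60.

¥91,303.60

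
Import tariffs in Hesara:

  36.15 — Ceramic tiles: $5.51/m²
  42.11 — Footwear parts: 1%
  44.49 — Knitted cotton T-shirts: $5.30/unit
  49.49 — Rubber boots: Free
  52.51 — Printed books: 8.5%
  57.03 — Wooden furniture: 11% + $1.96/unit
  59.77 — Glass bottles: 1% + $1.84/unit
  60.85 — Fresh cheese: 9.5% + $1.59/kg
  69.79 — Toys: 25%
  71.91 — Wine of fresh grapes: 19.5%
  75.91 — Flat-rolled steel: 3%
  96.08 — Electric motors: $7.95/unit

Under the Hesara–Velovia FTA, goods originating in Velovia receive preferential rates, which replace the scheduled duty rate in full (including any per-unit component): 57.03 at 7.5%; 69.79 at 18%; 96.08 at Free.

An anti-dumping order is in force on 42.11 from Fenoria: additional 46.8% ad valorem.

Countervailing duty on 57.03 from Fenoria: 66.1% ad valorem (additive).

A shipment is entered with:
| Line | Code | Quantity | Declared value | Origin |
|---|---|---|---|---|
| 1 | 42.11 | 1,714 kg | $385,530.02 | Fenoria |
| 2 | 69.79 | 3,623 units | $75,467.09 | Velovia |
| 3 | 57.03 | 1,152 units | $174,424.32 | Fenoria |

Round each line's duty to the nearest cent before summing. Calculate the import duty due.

Line 1 (42.11, Fenoria, 1,714 kg, $385,530.02):
Base rate for 42.11 is 1%.
Additional duty on 42.11 from Fenoria: +46.8%. Applied ad valorem rate: 1% + 46.8% = 47.8%.
Duty = $385,530.02 × 47.8% = $184,283.35.
Line 2 (69.79, Velovia, 3,623 units, $75,467.09):
Base rate for 69.79 is 25%.
Origin Velovia qualifies under the Hesara–Velovia agreement and 69.79 is covered: preferential rate 18% applies instead.
Duty = $75,467.09 × 18% = $13,584.08.
Line 3 (57.03, Fenoria, 1,152 units, $174,424.32):
Base rate for 57.03 is 11% + $1.96/unit.
57.03 has an FTA preferential rate, but origin Fenoria is not Velovia; base rate stands.
Additional duty on 57.03 from Fenoria: +66.1%. Applied ad valorem rate: 11% + 66.1% = 77.1%.
Duty = $174,424.32 × 77.1% + 1,152 × $1.96 = $136,739.07.
Total = $184,283.35 + $13,584.08 + $136,739.07 = $334,606.50.

$334,606.50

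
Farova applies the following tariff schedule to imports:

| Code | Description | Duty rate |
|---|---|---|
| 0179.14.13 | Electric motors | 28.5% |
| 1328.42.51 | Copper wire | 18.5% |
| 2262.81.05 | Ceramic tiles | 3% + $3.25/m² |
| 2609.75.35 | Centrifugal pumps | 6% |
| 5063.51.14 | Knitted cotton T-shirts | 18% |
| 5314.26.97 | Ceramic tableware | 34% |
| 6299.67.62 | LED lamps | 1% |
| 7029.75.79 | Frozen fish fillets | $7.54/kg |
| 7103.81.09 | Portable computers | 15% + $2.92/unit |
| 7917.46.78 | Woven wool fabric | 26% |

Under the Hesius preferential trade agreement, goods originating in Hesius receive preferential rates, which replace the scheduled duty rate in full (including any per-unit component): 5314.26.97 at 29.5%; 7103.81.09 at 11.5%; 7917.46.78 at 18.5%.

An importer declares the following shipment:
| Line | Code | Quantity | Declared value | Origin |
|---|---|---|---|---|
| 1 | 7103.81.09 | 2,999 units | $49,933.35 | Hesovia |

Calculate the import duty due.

Line 1 (7103.81.09, Hesovia, 2,999 units, $49,933.35):
Base rate for 7103.81.09 is 15% + $2.92/unit.
7103.81.09 has an FTA preferential rate, but origin Hesovia is not Hesius; base rate stands.
Duty = $49,933.35 × 15% + 2,999 × $2.92 = $16,247.08.

$16,247.08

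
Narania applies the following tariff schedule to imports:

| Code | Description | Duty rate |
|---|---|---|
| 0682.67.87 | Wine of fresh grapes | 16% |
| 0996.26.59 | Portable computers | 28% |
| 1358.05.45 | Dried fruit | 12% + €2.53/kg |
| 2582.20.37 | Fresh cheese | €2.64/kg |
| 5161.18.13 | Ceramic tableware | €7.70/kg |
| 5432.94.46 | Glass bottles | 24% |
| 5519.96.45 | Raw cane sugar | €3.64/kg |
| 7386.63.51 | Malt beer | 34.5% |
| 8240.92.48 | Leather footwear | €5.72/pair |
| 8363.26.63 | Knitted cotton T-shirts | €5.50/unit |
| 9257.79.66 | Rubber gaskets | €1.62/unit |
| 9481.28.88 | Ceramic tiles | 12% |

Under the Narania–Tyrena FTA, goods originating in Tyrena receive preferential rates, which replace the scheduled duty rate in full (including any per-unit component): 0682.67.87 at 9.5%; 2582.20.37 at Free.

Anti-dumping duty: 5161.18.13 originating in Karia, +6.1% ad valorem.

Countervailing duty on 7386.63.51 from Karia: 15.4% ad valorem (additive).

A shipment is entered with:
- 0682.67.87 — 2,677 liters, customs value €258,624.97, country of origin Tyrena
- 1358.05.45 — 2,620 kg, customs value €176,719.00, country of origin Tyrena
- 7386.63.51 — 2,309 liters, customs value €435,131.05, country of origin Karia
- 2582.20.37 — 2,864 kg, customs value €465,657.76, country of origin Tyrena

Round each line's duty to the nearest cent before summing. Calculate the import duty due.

Line 1 (0682.67.87, Tyrena, 2,677 liters, €258,624.97):
Base rate for 0682.67.87 is 16%.
Origin Tyrena qualifies under the Narania–Tyrena agreement and 0682.67.87 is covered: preferential rate 9.5% applies instead.
Duty = €258,624.97 × 9.5% = €24,569.37.
Line 2 (1358.05.45, Tyrena, 2,620 kg, €176,719.00):
Base rate for 1358.05.45 is 12% + €2.53/kg.
Origin Tyrena is the FTA partner but 1358.05.45 is not on the preference list; base rate stands.
Duty = €176,719.00 × 12% + 2,620 × €2.53 = €27,834.88.
Line 3 (7386.63.51, Karia, 2,309 liters, €435,131.05):
Base rate for 7386.63.51 is 34.5%.
Additional duty on 7386.63.51 from Karia: +15.4%. Applied ad valorem rate: 34.5% + 15.4% = 49.9%.
Duty = €435,131.05 × 49.9% = €217,130.39.
Line 4 (2582.20.37, Tyrena, 2,864 kg, €465,657.76):
Base rate for 2582.20.37 is €2.64/kg.
Origin Tyrena qualifies under the Narania–Tyrena agreement and 2582.20.37 is covered: preferential rate Free applies instead.
Duty = €465,657.76 × 0% = €0.00.
Total = €24,569.37 + €27,834.88 + €217,130.39 + €0.00 = €269,534.64.

€269,534.64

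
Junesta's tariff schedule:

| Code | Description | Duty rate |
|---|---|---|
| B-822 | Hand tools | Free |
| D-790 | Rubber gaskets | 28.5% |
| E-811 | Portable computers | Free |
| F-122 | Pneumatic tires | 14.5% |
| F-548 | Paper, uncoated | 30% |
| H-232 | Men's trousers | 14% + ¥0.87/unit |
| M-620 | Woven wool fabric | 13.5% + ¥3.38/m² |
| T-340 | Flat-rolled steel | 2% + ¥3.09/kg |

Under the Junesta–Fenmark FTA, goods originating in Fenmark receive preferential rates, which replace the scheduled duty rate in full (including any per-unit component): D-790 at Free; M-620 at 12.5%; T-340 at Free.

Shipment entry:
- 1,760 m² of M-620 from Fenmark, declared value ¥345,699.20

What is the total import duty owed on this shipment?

¥43,212.40

Line 1 (M-620, Fenmark, 1,760 m², ¥345,699.20):
Base rate for M-620 is 13.5% + ¥3.38/m².
Origin Fenmark qualifies under the Junesta–Fenmark agreement and M-620 is covered: preferential rate 12.5% applies instead.
Duty = ¥345,699.20 × 12.5% = ¥43,212.40.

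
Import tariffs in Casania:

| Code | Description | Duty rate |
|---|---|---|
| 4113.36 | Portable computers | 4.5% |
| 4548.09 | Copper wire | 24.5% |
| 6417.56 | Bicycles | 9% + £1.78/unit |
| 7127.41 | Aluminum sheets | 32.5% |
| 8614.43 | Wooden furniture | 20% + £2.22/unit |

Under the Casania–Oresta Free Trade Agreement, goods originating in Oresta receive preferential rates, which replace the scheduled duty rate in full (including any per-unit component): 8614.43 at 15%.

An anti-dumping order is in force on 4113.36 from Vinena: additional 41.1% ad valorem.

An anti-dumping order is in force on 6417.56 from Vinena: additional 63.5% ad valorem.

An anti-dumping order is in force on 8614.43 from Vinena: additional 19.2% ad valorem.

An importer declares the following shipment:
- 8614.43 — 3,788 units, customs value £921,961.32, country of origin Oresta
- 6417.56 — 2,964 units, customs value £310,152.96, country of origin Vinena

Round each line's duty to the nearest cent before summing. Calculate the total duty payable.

£368,431.02

Line 1 (8614.43, Oresta, 3,788 units, £921,961.32):
Base rate for 8614.43 is 20% + £2.22/unit.
Origin Oresta qualifies under the Casania–Oresta agreement and 8614.43 is covered: preferential rate 15% applies instead.
The additional-duty order on 8614.43 targets Vinena, not Oresta; it does not apply.
Duty = £921,961.32 × 15% = £138,294.20.
Line 2 (6417.56, Vinena, 2,964 units, £310,152.96):
Base rate for 6417.56 is 9% + £1.78/unit.
Additional duty on 6417.56 from Vinena: +63.5%. Applied ad valorem rate: 9% + 63.5% = 72.5%.
Duty = £310,152.96 × 72.5% + 2,964 × £1.78 = £230,136.82.
Total = £138,294.20 + £230,136.82 = £368,431.02.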